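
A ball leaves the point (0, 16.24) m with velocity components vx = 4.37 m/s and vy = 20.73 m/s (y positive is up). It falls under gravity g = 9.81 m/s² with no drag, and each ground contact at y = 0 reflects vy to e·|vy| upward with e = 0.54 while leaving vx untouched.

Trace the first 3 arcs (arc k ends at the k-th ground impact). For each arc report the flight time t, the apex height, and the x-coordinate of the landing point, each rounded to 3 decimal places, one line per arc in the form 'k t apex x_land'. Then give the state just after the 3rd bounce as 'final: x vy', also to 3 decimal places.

Arc 1: start y=16.240, vy=20.730 → t=4.902, apex=38.143, x_land=21.421, impact vy=-27.356
  bounce: vy ← 0.54·27.356 = 14.772
Arc 2: start y=0.000, vy=14.772 → t=3.012, apex=11.122, x_land=34.582, impact vy=-14.772
  bounce: vy ← 0.54·14.772 = 7.977
Arc 3: start y=0.000, vy=7.977 → t=1.626, apex=3.243, x_land=41.689, impact vy=-7.977
  bounce: vy ← 0.54·7.977 = 4.308

1 4.902 38.143 21.421
2 3.012 11.122 34.582
3 1.626 3.243 41.689
final: 41.689 4.308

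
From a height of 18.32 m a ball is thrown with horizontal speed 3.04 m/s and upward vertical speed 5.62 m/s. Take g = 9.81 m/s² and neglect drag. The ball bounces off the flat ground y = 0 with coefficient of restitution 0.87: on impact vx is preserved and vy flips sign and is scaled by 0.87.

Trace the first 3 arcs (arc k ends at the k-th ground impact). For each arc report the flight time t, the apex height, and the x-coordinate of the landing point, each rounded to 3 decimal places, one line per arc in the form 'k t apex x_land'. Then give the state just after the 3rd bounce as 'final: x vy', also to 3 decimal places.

1 2.589 19.930 7.869
2 3.507 15.085 18.532
3 3.051 11.418 27.808
final: 27.808 13.021

Arc 1: start y=18.320, vy=5.620 → t=2.589, apex=19.930, x_land=7.869, impact vy=-19.774
  bounce: vy ← 0.87·19.774 = 17.204
Arc 2: start y=0.000, vy=17.204 → t=3.507, apex=15.085, x_land=18.532, impact vy=-17.204
  bounce: vy ← 0.87·17.204 = 14.967
Arc 3: start y=0.000, vy=14.967 → t=3.051, apex=11.418, x_land=27.808, impact vy=-14.967
  bounce: vy ← 0.87·14.967 = 13.021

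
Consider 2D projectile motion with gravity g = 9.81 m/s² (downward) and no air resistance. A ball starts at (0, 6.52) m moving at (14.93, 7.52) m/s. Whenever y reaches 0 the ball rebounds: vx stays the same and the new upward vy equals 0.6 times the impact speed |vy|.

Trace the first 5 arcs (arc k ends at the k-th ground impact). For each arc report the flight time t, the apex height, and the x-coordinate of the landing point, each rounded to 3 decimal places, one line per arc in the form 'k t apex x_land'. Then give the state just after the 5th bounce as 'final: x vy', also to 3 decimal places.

Arc 1: start y=6.520, vy=7.520 → t=2.151, apex=9.402, x_land=32.116, impact vy=-13.582
  bounce: vy ← 0.6·13.582 = 8.149
Arc 2: start y=0.000, vy=8.149 → t=1.661, apex=3.385, x_land=56.921, impact vy=-8.149
  bounce: vy ← 0.6·8.149 = 4.890
Arc 3: start y=0.000, vy=4.890 → t=0.997, apex=1.219, x_land=71.804, impact vy=-4.890
  bounce: vy ← 0.6·4.890 = 2.934
Arc 4: start y=0.000, vy=2.934 → t=0.598, apex=0.439, x_land=80.733, impact vy=-2.934
  bounce: vy ← 0.6·2.934 = 1.760
Arc 5: start y=0.000, vy=1.760 → t=0.359, apex=0.158, x_land=86.091, impact vy=-1.760
  bounce: vy ← 0.6·1.760 = 1.056

1 2.151 9.402 32.116
2 1.661 3.385 56.921
3 0.997 1.219 71.804
4 0.598 0.439 80.733
5 0.359 0.158 86.091
final: 86.091 1.056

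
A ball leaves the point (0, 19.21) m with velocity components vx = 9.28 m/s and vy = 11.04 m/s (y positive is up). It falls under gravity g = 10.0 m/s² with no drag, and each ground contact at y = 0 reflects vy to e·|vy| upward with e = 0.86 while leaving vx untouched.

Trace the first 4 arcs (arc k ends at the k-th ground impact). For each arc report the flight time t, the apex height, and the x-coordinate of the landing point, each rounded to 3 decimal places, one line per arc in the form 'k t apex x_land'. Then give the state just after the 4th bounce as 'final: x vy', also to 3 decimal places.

1 3.354 25.304 31.122
2 3.869 18.715 67.029
3 3.328 13.842 97.910
4 2.862 10.237 124.467
final: 124.467 12.306

Arc 1: start y=19.210, vy=11.040 → t=3.354, apex=25.304, x_land=31.122, impact vy=-22.496
  bounce: vy ← 0.86·22.496 = 19.347
Arc 2: start y=0.000, vy=19.347 → t=3.869, apex=18.715, x_land=67.029, impact vy=-19.347
  bounce: vy ← 0.86·19.347 = 16.638
Arc 3: start y=0.000, vy=16.638 → t=3.328, apex=13.842, x_land=97.910, impact vy=-16.638
  bounce: vy ← 0.86·16.638 = 14.309
Arc 4: start y=0.000, vy=14.309 → t=2.862, apex=10.237, x_land=124.467, impact vy=-14.309
  bounce: vy ← 0.86·14.309 = 12.306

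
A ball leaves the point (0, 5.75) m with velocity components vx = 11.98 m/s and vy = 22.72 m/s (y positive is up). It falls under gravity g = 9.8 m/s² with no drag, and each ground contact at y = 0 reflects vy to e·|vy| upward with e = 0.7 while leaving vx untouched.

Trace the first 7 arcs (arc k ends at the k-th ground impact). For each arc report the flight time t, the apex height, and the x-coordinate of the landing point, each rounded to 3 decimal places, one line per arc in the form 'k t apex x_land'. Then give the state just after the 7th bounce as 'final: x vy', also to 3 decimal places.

1 4.877 32.087 58.430
2 3.583 15.722 101.349
3 2.508 7.704 131.393
4 1.755 3.775 152.423
5 1.229 1.850 167.144
6 0.860 0.906 177.449
7 0.602 0.444 184.662
final: 184.662 2.065

Arc 1: start y=5.750, vy=22.720 → t=4.877, apex=32.087, x_land=58.430, impact vy=-25.078
  bounce: vy ← 0.7·25.078 = 17.554
Arc 2: start y=0.000, vy=17.554 → t=3.583, apex=15.722, x_land=101.349, impact vy=-17.554
  bounce: vy ← 0.7·17.554 = 12.288
Arc 3: start y=0.000, vy=12.288 → t=2.508, apex=7.704, x_land=131.393, impact vy=-12.288
  bounce: vy ← 0.7·12.288 = 8.602
Arc 4: start y=0.000, vy=8.602 → t=1.755, apex=3.775, x_land=152.423, impact vy=-8.602
  bounce: vy ← 0.7·8.602 = 6.021
Arc 5: start y=0.000, vy=6.021 → t=1.229, apex=1.850, x_land=167.144, impact vy=-6.021
  bounce: vy ← 0.7·6.021 = 4.215
Arc 6: start y=0.000, vy=4.215 → t=0.860, apex=0.906, x_land=177.449, impact vy=-4.215
  bounce: vy ← 0.7·4.215 = 2.950
Arc 7: start y=0.000, vy=2.950 → t=0.602, apex=0.444, x_land=184.662, impact vy=-2.950
  bounce: vy ← 0.7·2.950 = 2.065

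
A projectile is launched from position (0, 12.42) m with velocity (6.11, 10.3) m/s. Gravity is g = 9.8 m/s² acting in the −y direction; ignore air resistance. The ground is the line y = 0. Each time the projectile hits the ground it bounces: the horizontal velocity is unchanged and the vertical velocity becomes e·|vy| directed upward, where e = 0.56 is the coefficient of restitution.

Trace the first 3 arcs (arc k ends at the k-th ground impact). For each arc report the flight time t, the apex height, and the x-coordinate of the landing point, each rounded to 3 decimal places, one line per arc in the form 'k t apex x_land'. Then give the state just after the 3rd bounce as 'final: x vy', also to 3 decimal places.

Arc 1: start y=12.420, vy=10.300 → t=2.959, apex=17.833, x_land=18.078, impact vy=-18.696
  bounce: vy ← 0.56·18.696 = 10.469
Arc 2: start y=0.000, vy=10.469 → t=2.137, apex=5.592, x_land=31.133, impact vy=-10.469
  bounce: vy ← 0.56·10.469 = 5.863
Arc 3: start y=0.000, vy=5.863 → t=1.197, apex=1.754, x_land=38.443, impact vy=-5.863
  bounce: vy ← 0.56·5.863 = 3.283

1 2.959 17.833 18.078
2 2.137 5.592 31.133
3 1.197 1.754 38.443
final: 38.443 3.283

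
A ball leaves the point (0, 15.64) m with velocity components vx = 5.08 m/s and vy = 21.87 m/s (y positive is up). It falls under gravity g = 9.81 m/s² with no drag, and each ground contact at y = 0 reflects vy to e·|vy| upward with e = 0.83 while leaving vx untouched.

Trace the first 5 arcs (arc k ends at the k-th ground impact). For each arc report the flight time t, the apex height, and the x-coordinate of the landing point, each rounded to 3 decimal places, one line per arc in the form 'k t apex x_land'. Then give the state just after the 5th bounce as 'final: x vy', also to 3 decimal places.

Arc 1: start y=15.640, vy=21.870 → t=5.086, apex=40.018, x_land=25.835, impact vy=-28.021
  bounce: vy ← 0.83·28.021 = 23.257
Arc 2: start y=0.000, vy=23.257 → t=4.742, apex=27.568, x_land=49.922, impact vy=-23.257
  bounce: vy ← 0.83·23.257 = 19.303
Arc 3: start y=0.000, vy=19.303 → t=3.935, apex=18.992, x_land=69.914, impact vy=-19.303
  bounce: vy ← 0.83·19.303 = 16.022
Arc 4: start y=0.000, vy=16.022 → t=3.266, apex=13.084, x_land=86.508, impact vy=-16.022
  bounce: vy ← 0.83·16.022 = 13.298
Arc 5: start y=0.000, vy=13.298 → t=2.711, apex=9.013, x_land=100.280, impact vy=-13.298
  bounce: vy ← 0.83·13.298 = 11.037

1 5.086 40.018 25.835
2 4.742 27.568 49.922
3 3.935 18.992 69.914
4 3.266 13.084 86.508
5 2.711 9.013 100.280
final: 100.280 11.037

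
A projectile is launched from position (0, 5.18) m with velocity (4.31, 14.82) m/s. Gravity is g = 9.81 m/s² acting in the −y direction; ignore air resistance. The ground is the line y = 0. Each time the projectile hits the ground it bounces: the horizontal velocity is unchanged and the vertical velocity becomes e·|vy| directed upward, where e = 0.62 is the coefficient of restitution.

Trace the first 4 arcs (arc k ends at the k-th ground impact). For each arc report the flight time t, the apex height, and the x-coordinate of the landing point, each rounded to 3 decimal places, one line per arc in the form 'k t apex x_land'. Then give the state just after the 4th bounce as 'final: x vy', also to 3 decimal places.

1 3.338 16.374 14.386
2 2.266 6.294 24.151
3 1.405 2.420 30.205
4 0.871 0.930 33.958
final: 33.958 2.648

Arc 1: start y=5.180, vy=14.820 → t=3.338, apex=16.374, x_land=14.386, impact vy=-17.924
  bounce: vy ← 0.62·17.924 = 11.113
Arc 2: start y=0.000, vy=11.113 → t=2.266, apex=6.294, x_land=24.151, impact vy=-11.113
  bounce: vy ← 0.62·11.113 = 6.890
Arc 3: start y=0.000, vy=6.890 → t=1.405, apex=2.420, x_land=30.205, impact vy=-6.890
  bounce: vy ← 0.62·6.890 = 4.272
Arc 4: start y=0.000, vy=4.272 → t=0.871, apex=0.930, x_land=33.958, impact vy=-4.272
  bounce: vy ← 0.62·4.272 = 2.648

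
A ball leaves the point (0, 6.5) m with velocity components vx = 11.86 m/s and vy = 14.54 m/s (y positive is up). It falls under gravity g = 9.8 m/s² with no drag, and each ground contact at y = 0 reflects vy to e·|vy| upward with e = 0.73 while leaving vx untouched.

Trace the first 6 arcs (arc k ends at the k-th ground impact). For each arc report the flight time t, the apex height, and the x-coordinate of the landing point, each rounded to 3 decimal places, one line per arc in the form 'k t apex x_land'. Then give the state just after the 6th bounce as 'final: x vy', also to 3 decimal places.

Arc 1: start y=6.500, vy=14.540 → t=3.362, apex=17.286, x_land=39.872, impact vy=-18.407
  bounce: vy ← 0.73·18.407 = 13.437
Arc 2: start y=0.000, vy=13.437 → t=2.742, apex=9.212, x_land=72.395, impact vy=-13.437
  bounce: vy ← 0.73·13.437 = 9.809
Arc 3: start y=0.000, vy=9.809 → t=2.002, apex=4.909, x_land=96.137, impact vy=-9.809
  bounce: vy ← 0.73·9.809 = 7.161
Arc 4: start y=0.000, vy=7.161 → t=1.461, apex=2.616, x_land=113.469, impact vy=-7.161
  bounce: vy ← 0.73·7.161 = 5.227
Arc 5: start y=0.000, vy=5.227 → t=1.067, apex=1.394, x_land=126.121, impact vy=-5.227
  bounce: vy ← 0.73·5.227 = 3.816
Arc 6: start y=0.000, vy=3.816 → t=0.779, apex=0.743, x_land=135.357, impact vy=-3.816
  bounce: vy ← 0.73·3.816 = 2.786

1 3.362 17.286 39.872
2 2.742 9.212 72.395
3 2.002 4.909 96.137
4 1.461 2.616 113.469
5 1.067 1.394 126.121
6 0.779 0.743 135.357
final: 135.357 2.786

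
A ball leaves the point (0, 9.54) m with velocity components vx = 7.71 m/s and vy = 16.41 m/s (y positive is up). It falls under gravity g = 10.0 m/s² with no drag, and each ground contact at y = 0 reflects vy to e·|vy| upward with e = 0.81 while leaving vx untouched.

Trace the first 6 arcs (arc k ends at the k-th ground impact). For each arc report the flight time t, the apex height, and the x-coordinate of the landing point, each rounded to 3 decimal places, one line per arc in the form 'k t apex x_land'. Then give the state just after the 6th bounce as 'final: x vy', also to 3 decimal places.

Arc 1: start y=9.540, vy=16.410 → t=3.786, apex=23.004, x_land=29.190, impact vy=-21.450
  bounce: vy ← 0.81·21.450 = 17.374
Arc 2: start y=0.000, vy=17.374 → t=3.475, apex=15.093, x_land=55.981, impact vy=-17.374
  bounce: vy ← 0.81·17.374 = 14.073
Arc 3: start y=0.000, vy=14.073 → t=2.815, apex=9.903, x_land=77.682, impact vy=-14.073
  bounce: vy ← 0.81·14.073 = 11.399
Arc 4: start y=0.000, vy=11.399 → t=2.280, apex=6.497, x_land=95.259, impact vy=-11.399
  bounce: vy ← 0.81·11.399 = 9.233
Arc 5: start y=0.000, vy=9.233 → t=1.847, apex=4.263, x_land=109.497, impact vy=-9.233
  bounce: vy ← 0.81·9.233 = 7.479
Arc 6: start y=0.000, vy=7.479 → t=1.496, apex=2.797, x_land=121.030, impact vy=-7.479
  bounce: vy ← 0.81·7.479 = 6.058

1 3.786 23.004 29.190
2 3.475 15.093 55.981
3 2.815 9.903 77.682
4 2.280 6.497 95.259
5 1.847 4.263 109.497
6 1.496 2.797 121.030
final: 121.030 6.058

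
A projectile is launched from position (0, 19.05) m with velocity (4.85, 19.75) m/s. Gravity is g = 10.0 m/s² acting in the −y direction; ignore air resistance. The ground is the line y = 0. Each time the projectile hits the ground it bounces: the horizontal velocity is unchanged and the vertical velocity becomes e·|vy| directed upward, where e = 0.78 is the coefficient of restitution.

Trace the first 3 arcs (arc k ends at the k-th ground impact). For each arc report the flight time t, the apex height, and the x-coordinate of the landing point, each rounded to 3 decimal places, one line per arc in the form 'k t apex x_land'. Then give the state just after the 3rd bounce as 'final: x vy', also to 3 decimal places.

1 4.752 38.553 23.046
2 4.332 23.456 44.056
3 3.379 14.270 60.443
final: 60.443 13.177

Arc 1: start y=19.050, vy=19.750 → t=4.752, apex=38.553, x_land=23.046, impact vy=-27.768
  bounce: vy ← 0.78·27.768 = 21.659
Arc 2: start y=0.000, vy=21.659 → t=4.332, apex=23.456, x_land=44.056, impact vy=-21.659
  bounce: vy ← 0.78·21.659 = 16.894
Arc 3: start y=0.000, vy=16.894 → t=3.379, apex=14.270, x_land=60.443, impact vy=-16.894
  bounce: vy ← 0.78·16.894 = 13.177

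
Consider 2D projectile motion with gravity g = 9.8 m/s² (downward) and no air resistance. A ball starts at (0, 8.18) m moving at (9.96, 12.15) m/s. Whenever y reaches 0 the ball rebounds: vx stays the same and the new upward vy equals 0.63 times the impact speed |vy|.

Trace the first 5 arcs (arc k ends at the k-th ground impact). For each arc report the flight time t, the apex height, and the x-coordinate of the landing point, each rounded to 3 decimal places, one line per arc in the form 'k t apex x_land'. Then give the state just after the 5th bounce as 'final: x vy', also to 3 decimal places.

1 3.030 15.712 30.183
2 2.256 6.236 52.656
3 1.421 2.475 66.813
4 0.896 0.982 75.732
5 0.564 0.390 81.351
final: 81.351 1.742

Arc 1: start y=8.180, vy=12.150 → t=3.030, apex=15.712, x_land=30.183, impact vy=-17.549
  bounce: vy ← 0.63·17.549 = 11.056
Arc 2: start y=0.000, vy=11.056 → t=2.256, apex=6.236, x_land=52.656, impact vy=-11.056
  bounce: vy ← 0.63·11.056 = 6.965
Arc 3: start y=0.000, vy=6.965 → t=1.421, apex=2.475, x_land=66.813, impact vy=-6.965
  bounce: vy ← 0.63·6.965 = 4.388
Arc 4: start y=0.000, vy=4.388 → t=0.896, apex=0.982, x_land=75.732, impact vy=-4.388
  bounce: vy ← 0.63·4.388 = 2.764
Arc 5: start y=0.000, vy=2.764 → t=0.564, apex=0.390, x_land=81.351, impact vy=-2.764
  bounce: vy ← 0.63·2.764 = 1.742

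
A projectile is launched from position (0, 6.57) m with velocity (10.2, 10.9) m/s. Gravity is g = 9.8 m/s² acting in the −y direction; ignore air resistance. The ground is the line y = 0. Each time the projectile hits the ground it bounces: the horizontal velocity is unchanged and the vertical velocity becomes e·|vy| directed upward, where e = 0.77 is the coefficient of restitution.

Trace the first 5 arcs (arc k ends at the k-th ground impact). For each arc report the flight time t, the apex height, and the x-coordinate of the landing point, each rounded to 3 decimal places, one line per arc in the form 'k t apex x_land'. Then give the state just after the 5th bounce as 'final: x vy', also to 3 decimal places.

1 2.718 12.632 27.722
2 2.473 7.489 52.942
3 1.904 4.440 72.362
4 1.466 2.633 87.315
5 1.129 1.561 98.829
final: 98.829 4.259

Arc 1: start y=6.570, vy=10.900 → t=2.718, apex=12.632, x_land=27.722, impact vy=-15.735
  bounce: vy ← 0.77·15.735 = 12.116
Arc 2: start y=0.000, vy=12.116 → t=2.473, apex=7.489, x_land=52.942, impact vy=-12.116
  bounce: vy ← 0.77·12.116 = 9.329
Arc 3: start y=0.000, vy=9.329 → t=1.904, apex=4.440, x_land=72.362, impact vy=-9.329
  bounce: vy ← 0.77·9.329 = 7.183
Arc 4: start y=0.000, vy=7.183 → t=1.466, apex=2.633, x_land=87.315, impact vy=-7.183
  bounce: vy ← 0.77·7.183 = 5.531
Arc 5: start y=0.000, vy=5.531 → t=1.129, apex=1.561, x_land=98.829, impact vy=-5.531
  bounce: vy ← 0.77·5.531 = 4.259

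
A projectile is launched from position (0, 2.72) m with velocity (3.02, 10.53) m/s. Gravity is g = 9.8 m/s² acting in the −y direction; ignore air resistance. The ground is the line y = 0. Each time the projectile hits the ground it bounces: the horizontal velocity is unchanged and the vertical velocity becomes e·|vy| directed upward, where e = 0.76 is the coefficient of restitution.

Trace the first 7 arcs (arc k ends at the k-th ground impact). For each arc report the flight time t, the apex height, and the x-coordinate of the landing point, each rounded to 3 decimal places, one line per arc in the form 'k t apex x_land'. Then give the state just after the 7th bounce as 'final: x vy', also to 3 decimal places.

1 2.382 8.377 7.194
2 1.987 4.839 13.196
3 1.510 2.795 17.757
4 1.148 1.614 21.224
5 0.872 0.932 23.859
6 0.663 0.539 25.861
7 0.504 0.311 27.383
final: 27.383 1.877

Arc 1: start y=2.720, vy=10.530 → t=2.382, apex=8.377, x_land=7.194, impact vy=-12.814
  bounce: vy ← 0.76·12.814 = 9.738
Arc 2: start y=0.000, vy=9.738 → t=1.987, apex=4.839, x_land=13.196, impact vy=-9.738
  bounce: vy ← 0.76·9.738 = 7.401
Arc 3: start y=0.000, vy=7.401 → t=1.510, apex=2.795, x_land=17.757, impact vy=-7.401
  bounce: vy ← 0.76·7.401 = 5.625
Arc 4: start y=0.000, vy=5.625 → t=1.148, apex=1.614, x_land=21.224, impact vy=-5.625
  bounce: vy ← 0.76·5.625 = 4.275
Arc 5: start y=0.000, vy=4.275 → t=0.872, apex=0.932, x_land=23.859, impact vy=-4.275
  bounce: vy ← 0.76·4.275 = 3.249
Arc 6: start y=0.000, vy=3.249 → t=0.663, apex=0.539, x_land=25.861, impact vy=-3.249
  bounce: vy ← 0.76·3.249 = 2.469
Arc 7: start y=0.000, vy=2.469 → t=0.504, apex=0.311, x_land=27.383, impact vy=-2.469
  bounce: vy ← 0.76·2.469 = 1.877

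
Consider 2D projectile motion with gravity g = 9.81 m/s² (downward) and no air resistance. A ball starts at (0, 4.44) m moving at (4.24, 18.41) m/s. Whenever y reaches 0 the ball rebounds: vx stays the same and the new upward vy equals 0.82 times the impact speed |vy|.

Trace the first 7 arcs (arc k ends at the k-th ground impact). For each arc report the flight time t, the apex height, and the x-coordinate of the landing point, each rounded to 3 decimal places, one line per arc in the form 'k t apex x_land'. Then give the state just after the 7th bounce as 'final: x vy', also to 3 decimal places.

1 3.981 21.715 16.878
2 3.451 14.601 31.509
3 2.830 9.818 43.506
4 2.320 6.601 53.344
5 1.903 4.439 61.411
6 1.560 2.985 68.026
7 1.279 2.007 73.450
final: 73.450 5.145

Arc 1: start y=4.440, vy=18.410 → t=3.981, apex=21.715, x_land=16.878, impact vy=-20.641
  bounce: vy ← 0.82·20.641 = 16.925
Arc 2: start y=0.000, vy=16.925 → t=3.451, apex=14.601, x_land=31.509, impact vy=-16.925
  bounce: vy ← 0.82·16.925 = 13.879
Arc 3: start y=0.000, vy=13.879 → t=2.830, apex=9.818, x_land=43.506, impact vy=-13.879
  bounce: vy ← 0.82·13.879 = 11.381
Arc 4: start y=0.000, vy=11.381 → t=2.320, apex=6.601, x_land=53.344, impact vy=-11.381
  bounce: vy ← 0.82·11.381 = 9.332
Arc 5: start y=0.000, vy=9.332 → t=1.903, apex=4.439, x_land=61.411, impact vy=-9.332
  bounce: vy ← 0.82·9.332 = 7.652
Arc 6: start y=0.000, vy=7.652 → t=1.560, apex=2.985, x_land=68.026, impact vy=-7.652
  bounce: vy ← 0.82·7.652 = 6.275
Arc 7: start y=0.000, vy=6.275 → t=1.279, apex=2.007, x_land=73.450, impact vy=-6.275
  bounce: vy ← 0.82·6.275 = 5.145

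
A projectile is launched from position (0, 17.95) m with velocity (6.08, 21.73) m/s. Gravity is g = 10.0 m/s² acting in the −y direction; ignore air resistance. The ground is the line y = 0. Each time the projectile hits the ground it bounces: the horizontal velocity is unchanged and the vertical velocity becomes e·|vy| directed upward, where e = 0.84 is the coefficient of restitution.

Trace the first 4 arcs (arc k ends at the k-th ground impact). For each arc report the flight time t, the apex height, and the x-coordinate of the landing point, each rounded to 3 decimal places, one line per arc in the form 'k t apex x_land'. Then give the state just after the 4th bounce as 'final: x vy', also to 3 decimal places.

Arc 1: start y=17.950, vy=21.730 → t=5.056, apex=41.560, x_land=30.741, impact vy=-28.830
  bounce: vy ← 0.84·28.830 = 24.218
Arc 2: start y=0.000, vy=24.218 → t=4.844, apex=29.324, x_land=60.189, impact vy=-24.218
  bounce: vy ← 0.84·24.218 = 20.343
Arc 3: start y=0.000, vy=20.343 → t=4.069, apex=20.691, x_land=84.926, impact vy=-20.343
  bounce: vy ← 0.84·20.343 = 17.088
Arc 4: start y=0.000, vy=17.088 → t=3.418, apex=14.600, x_land=105.705, impact vy=-17.088
  bounce: vy ← 0.84·17.088 = 14.354

1 5.056 41.560 30.741
2 4.844 29.324 60.189
3 4.069 20.691 84.926
4 3.418 14.600 105.705
final: 105.705 14.354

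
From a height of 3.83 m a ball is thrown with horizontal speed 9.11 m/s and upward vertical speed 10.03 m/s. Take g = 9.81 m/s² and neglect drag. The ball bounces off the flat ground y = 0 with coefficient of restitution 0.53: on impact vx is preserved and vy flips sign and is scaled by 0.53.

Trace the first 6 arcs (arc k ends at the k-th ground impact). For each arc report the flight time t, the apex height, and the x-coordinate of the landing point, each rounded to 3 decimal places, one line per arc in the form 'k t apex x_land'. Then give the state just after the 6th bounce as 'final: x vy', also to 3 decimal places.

1 2.374 8.957 21.625
2 1.432 2.516 34.675
3 0.759 0.707 41.591
4 0.402 0.199 45.257
5 0.213 0.056 47.200
6 0.113 0.016 48.229
final: 48.229 0.294

Arc 1: start y=3.830, vy=10.030 → t=2.374, apex=8.957, x_land=21.625, impact vy=-13.257
  bounce: vy ← 0.53·13.257 = 7.026
Arc 2: start y=0.000, vy=7.026 → t=1.432, apex=2.516, x_land=34.675, impact vy=-7.026
  bounce: vy ← 0.53·7.026 = 3.724
Arc 3: start y=0.000, vy=3.724 → t=0.759, apex=0.707, x_land=41.591, impact vy=-3.724
  bounce: vy ← 0.53·3.724 = 1.974
Arc 4: start y=0.000, vy=1.974 → t=0.402, apex=0.199, x_land=45.257, impact vy=-1.974
  bounce: vy ← 0.53·1.974 = 1.046
Arc 5: start y=0.000, vy=1.046 → t=0.213, apex=0.056, x_land=47.200, impact vy=-1.046
  bounce: vy ← 0.53·1.046 = 0.554
Arc 6: start y=0.000, vy=0.554 → t=0.113, apex=0.016, x_land=48.229, impact vy=-0.554
  bounce: vy ← 0.53·0.554 = 0.294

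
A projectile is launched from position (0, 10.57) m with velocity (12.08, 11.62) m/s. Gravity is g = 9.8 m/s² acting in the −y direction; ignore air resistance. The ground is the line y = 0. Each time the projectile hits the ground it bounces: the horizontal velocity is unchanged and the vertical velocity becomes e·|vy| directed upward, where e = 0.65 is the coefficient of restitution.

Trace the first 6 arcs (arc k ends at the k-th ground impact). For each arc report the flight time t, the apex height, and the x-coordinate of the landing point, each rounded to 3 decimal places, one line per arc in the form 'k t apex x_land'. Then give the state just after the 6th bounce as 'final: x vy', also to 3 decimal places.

1 3.073 17.459 37.126
2 2.454 7.376 66.769
3 1.595 3.117 86.037
4 1.037 1.317 98.561
5 0.674 0.556 106.702
6 0.438 0.235 111.993
final: 111.993 1.395

Arc 1: start y=10.570, vy=11.620 → t=3.073, apex=17.459, x_land=37.126, impact vy=-18.499
  bounce: vy ← 0.65·18.499 = 12.024
Arc 2: start y=0.000, vy=12.024 → t=2.454, apex=7.376, x_land=66.769, impact vy=-12.024
  bounce: vy ← 0.65·12.024 = 7.816
Arc 3: start y=0.000, vy=7.816 → t=1.595, apex=3.117, x_land=86.037, impact vy=-7.816
  bounce: vy ← 0.65·7.816 = 5.080
Arc 4: start y=0.000, vy=5.080 → t=1.037, apex=1.317, x_land=98.561, impact vy=-5.080
  bounce: vy ← 0.65·5.080 = 3.302
Arc 5: start y=0.000, vy=3.302 → t=0.674, apex=0.556, x_land=106.702, impact vy=-3.302
  bounce: vy ← 0.65·3.302 = 2.146
Arc 6: start y=0.000, vy=2.146 → t=0.438, apex=0.235, x_land=111.993, impact vy=-2.146
  bounce: vy ← 0.65·2.146 = 1.395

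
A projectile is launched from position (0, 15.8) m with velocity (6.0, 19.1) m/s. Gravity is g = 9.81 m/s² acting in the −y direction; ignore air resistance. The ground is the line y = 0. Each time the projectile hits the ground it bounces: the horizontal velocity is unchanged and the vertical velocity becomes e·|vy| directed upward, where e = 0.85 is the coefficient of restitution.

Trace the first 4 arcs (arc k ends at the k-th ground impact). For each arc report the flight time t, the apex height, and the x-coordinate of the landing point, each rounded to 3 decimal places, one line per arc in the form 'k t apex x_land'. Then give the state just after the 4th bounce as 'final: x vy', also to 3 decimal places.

Arc 1: start y=15.800, vy=19.100 → t=4.595, apex=34.394, x_land=27.570, impact vy=-25.977
  bounce: vy ← 0.85·25.977 = 22.080
Arc 2: start y=0.000, vy=22.080 → t=4.502, apex=24.850, x_land=54.580, impact vy=-22.080
  bounce: vy ← 0.85·22.080 = 18.768
Arc 3: start y=0.000, vy=18.768 → t=3.826, apex=17.954, x_land=77.538, impact vy=-18.768
  bounce: vy ← 0.85·18.768 = 15.953
Arc 4: start y=0.000, vy=15.953 → t=3.252, apex=12.972, x_land=97.053, impact vy=-15.953
  bounce: vy ← 0.85·15.953 = 13.560

1 4.595 34.394 27.570
2 4.502 24.850 54.580
3 3.826 17.954 77.538
4 3.252 12.972 97.053
final: 97.053 13.560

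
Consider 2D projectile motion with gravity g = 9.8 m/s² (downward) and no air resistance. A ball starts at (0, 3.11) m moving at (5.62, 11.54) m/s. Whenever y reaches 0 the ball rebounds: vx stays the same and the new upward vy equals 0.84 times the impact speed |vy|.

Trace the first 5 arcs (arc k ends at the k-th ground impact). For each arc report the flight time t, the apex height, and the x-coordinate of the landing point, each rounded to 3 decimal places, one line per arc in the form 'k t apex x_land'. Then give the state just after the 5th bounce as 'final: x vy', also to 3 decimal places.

1 2.599 9.904 14.608
2 2.389 6.989 28.031
3 2.006 4.931 39.307
4 1.685 3.479 48.779
5 1.416 2.455 56.735
final: 56.735 5.827

Arc 1: start y=3.110, vy=11.540 → t=2.599, apex=9.904, x_land=14.608, impact vy=-13.933
  bounce: vy ← 0.84·13.933 = 11.704
Arc 2: start y=0.000, vy=11.704 → t=2.389, apex=6.989, x_land=28.031, impact vy=-11.704
  bounce: vy ← 0.84·11.704 = 9.831
Arc 3: start y=0.000, vy=9.831 → t=2.006, apex=4.931, x_land=39.307, impact vy=-9.831
  bounce: vy ← 0.84·9.831 = 8.258
Arc 4: start y=0.000, vy=8.258 → t=1.685, apex=3.479, x_land=48.779, impact vy=-8.258
  bounce: vy ← 0.84·8.258 = 6.937
Arc 5: start y=0.000, vy=6.937 → t=1.416, apex=2.455, x_land=56.735, impact vy=-6.937
  bounce: vy ← 0.84·6.937 = 5.827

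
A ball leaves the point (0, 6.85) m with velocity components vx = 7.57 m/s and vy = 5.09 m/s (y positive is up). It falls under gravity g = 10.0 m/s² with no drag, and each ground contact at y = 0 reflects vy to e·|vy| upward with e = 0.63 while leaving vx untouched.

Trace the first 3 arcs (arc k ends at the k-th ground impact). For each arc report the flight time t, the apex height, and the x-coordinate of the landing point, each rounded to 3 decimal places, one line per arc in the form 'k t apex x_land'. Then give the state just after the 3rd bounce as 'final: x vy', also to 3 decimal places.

1 1.785 8.145 13.515
2 1.608 3.233 25.689
3 1.013 1.283 33.359
final: 33.359 3.191

Arc 1: start y=6.850, vy=5.090 → t=1.785, apex=8.145, x_land=13.515, impact vy=-12.764
  bounce: vy ← 0.63·12.764 = 8.041
Arc 2: start y=0.000, vy=8.041 → t=1.608, apex=3.233, x_land=25.689, impact vy=-8.041
  bounce: vy ← 0.63·8.041 = 5.066
Arc 3: start y=0.000, vy=5.066 → t=1.013, apex=1.283, x_land=33.359, impact vy=-5.066
  bounce: vy ← 0.63·5.066 = 3.191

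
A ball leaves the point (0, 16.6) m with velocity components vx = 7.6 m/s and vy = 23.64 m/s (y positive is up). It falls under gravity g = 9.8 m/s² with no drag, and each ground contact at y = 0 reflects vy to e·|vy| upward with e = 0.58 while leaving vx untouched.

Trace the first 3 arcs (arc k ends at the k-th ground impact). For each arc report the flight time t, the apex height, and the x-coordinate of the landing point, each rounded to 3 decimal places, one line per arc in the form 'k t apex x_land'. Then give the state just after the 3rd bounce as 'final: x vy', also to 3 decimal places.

1 5.446 45.113 41.393
2 3.520 15.176 68.143
3 2.041 5.105 83.658
final: 83.658 5.802

Arc 1: start y=16.600, vy=23.640 → t=5.446, apex=45.113, x_land=41.393, impact vy=-29.736
  bounce: vy ← 0.58·29.736 = 17.247
Arc 2: start y=0.000, vy=17.247 → t=3.520, apex=15.176, x_land=68.143, impact vy=-17.247
  bounce: vy ← 0.58·17.247 = 10.003
Arc 3: start y=0.000, vy=10.003 → t=2.041, apex=5.105, x_land=83.658, impact vy=-10.003
  bounce: vy ← 0.58·10.003 = 5.802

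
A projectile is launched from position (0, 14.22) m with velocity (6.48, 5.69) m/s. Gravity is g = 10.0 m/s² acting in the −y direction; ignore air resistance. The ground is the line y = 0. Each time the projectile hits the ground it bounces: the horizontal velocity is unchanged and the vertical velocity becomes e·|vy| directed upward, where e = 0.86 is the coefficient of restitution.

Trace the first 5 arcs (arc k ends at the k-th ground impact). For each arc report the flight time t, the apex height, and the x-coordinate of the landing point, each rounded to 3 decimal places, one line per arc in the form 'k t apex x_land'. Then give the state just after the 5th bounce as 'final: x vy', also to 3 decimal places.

1 2.349 15.839 15.220
2 3.061 11.714 35.058
3 2.633 8.664 52.117
4 2.264 6.408 66.789
5 1.947 4.739 79.407
final: 79.407 8.373

Arc 1: start y=14.220, vy=5.690 → t=2.349, apex=15.839, x_land=15.220, impact vy=-17.798
  bounce: vy ← 0.86·17.798 = 15.306
Arc 2: start y=0.000, vy=15.306 → t=3.061, apex=11.714, x_land=35.058, impact vy=-15.306
  bounce: vy ← 0.86·15.306 = 13.164
Arc 3: start y=0.000, vy=13.164 → t=2.633, apex=8.664, x_land=52.117, impact vy=-13.164
  bounce: vy ← 0.86·13.164 = 11.321
Arc 4: start y=0.000, vy=11.321 → t=2.264, apex=6.408, x_land=66.789, impact vy=-11.321
  bounce: vy ← 0.86·11.321 = 9.736
Arc 5: start y=0.000, vy=9.736 → t=1.947, apex=4.739, x_land=79.407, impact vy=-9.736
  bounce: vy ← 0.86·9.736 = 8.373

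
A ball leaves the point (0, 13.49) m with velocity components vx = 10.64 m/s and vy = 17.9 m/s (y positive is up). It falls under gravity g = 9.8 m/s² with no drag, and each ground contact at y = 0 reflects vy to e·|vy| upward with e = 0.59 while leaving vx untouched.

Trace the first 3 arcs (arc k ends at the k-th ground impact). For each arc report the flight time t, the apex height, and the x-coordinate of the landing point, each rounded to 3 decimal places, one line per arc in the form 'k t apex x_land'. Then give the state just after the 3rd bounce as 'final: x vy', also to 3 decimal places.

Arc 1: start y=13.490, vy=17.900 → t=4.294, apex=29.837, x_land=45.690, impact vy=-24.183
  bounce: vy ← 0.59·24.183 = 14.268
Arc 2: start y=0.000, vy=14.268 → t=2.912, apex=10.386, x_land=76.672, impact vy=-14.268
  bounce: vy ← 0.59·14.268 = 8.418
Arc 3: start y=0.000, vy=8.418 → t=1.718, apex=3.616, x_land=94.951, impact vy=-8.418
  bounce: vy ← 0.59·8.418 = 4.967

1 4.294 29.837 45.690
2 2.912 10.386 76.672
3 1.718 3.616 94.951
final: 94.951 4.967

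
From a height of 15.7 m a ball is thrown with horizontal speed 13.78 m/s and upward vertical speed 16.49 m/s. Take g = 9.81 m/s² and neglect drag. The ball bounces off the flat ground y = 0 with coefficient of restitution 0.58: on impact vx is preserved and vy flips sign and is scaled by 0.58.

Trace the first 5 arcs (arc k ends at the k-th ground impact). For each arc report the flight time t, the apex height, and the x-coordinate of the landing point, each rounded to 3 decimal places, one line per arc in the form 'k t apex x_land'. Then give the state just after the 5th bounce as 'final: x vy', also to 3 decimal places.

1 4.136 29.559 56.991
2 2.848 9.944 96.232
3 1.652 3.345 118.991
4 0.958 1.125 132.192
5 0.556 0.379 139.848
final: 139.848 1.581

Arc 1: start y=15.700, vy=16.490 → t=4.136, apex=29.559, x_land=56.991, impact vy=-24.082
  bounce: vy ← 0.58·24.082 = 13.968
Arc 2: start y=0.000, vy=13.968 → t=2.848, apex=9.944, x_land=96.232, impact vy=-13.968
  bounce: vy ← 0.58·13.968 = 8.101
Arc 3: start y=0.000, vy=8.101 → t=1.652, apex=3.345, x_land=118.991, impact vy=-8.101
  bounce: vy ← 0.58·8.101 = 4.699
Arc 4: start y=0.000, vy=4.699 → t=0.958, apex=1.125, x_land=132.192, impact vy=-4.699
  bounce: vy ← 0.58·4.699 = 2.725
Arc 5: start y=0.000, vy=2.725 → t=0.556, apex=0.379, x_land=139.848, impact vy=-2.725
  bounce: vy ← 0.58·2.725 = 1.581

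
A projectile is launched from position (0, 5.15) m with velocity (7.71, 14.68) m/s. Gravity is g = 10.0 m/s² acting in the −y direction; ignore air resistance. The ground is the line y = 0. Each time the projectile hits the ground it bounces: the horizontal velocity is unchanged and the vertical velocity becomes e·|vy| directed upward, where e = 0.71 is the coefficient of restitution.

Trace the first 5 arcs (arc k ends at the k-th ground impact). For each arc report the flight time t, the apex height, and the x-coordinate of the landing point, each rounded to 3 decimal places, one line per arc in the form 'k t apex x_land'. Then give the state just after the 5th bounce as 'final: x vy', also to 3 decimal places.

Arc 1: start y=5.150, vy=14.680 → t=3.253, apex=15.925, x_land=25.078, impact vy=-17.847
  bounce: vy ← 0.71·17.847 = 12.671
Arc 2: start y=0.000, vy=12.671 → t=2.534, apex=8.028, x_land=44.617, impact vy=-12.671
  bounce: vy ← 0.71·12.671 = 8.996
Arc 3: start y=0.000, vy=8.996 → t=1.799, apex=4.047, x_land=58.489, impact vy=-8.996
  bounce: vy ← 0.71·8.996 = 6.388
Arc 4: start y=0.000, vy=6.388 → t=1.278, apex=2.040, x_land=68.339, impact vy=-6.388
  bounce: vy ← 0.71·6.388 = 4.535
Arc 5: start y=0.000, vy=4.535 → t=0.907, apex=1.028, x_land=75.332, impact vy=-4.535
  bounce: vy ← 0.71·4.535 = 3.220

1 3.253 15.925 25.078
2 2.534 8.028 44.617
3 1.799 4.047 58.489
4 1.278 2.040 68.339
5 0.907 1.028 75.332
final: 75.332 3.220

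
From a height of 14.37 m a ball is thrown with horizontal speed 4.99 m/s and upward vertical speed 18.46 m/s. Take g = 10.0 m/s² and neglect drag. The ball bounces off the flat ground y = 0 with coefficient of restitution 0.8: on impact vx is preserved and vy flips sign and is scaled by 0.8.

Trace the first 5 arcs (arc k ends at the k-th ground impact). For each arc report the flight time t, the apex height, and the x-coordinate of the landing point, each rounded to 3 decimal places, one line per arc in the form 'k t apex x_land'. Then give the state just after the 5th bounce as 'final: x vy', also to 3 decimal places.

Arc 1: start y=14.370, vy=18.460 → t=4.352, apex=31.409, x_land=21.718, impact vy=-25.063
  bounce: vy ← 0.8·25.063 = 20.051
Arc 2: start y=0.000, vy=20.051 → t=4.010, apex=20.101, x_land=41.729, impact vy=-20.051
  bounce: vy ← 0.8·20.051 = 16.041
Arc 3: start y=0.000, vy=16.041 → t=3.208, apex=12.865, x_land=57.737, impact vy=-16.041
  bounce: vy ← 0.8·16.041 = 12.832
Arc 4: start y=0.000, vy=12.832 → t=2.566, apex=8.234, x_land=70.544, impact vy=-12.832
  bounce: vy ← 0.8·12.832 = 10.266
Arc 5: start y=0.000, vy=10.266 → t=2.053, apex=5.269, x_land=80.789, impact vy=-10.266
  bounce: vy ← 0.8·10.266 = 8.213

1 4.352 31.409 21.718
2 4.010 20.101 41.729
3 3.208 12.865 57.737
4 2.566 8.234 70.544
5 2.053 5.269 80.789
final: 80.789 8.213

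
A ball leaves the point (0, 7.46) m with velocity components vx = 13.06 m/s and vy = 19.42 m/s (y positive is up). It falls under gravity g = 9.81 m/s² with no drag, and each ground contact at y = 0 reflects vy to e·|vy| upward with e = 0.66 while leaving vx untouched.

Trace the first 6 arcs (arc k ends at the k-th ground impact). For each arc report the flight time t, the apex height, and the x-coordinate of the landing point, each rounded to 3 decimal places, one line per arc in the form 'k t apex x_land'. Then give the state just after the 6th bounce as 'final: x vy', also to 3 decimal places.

1 4.312 26.682 56.314
2 3.079 11.623 96.521
3 2.032 5.063 123.058
4 1.341 2.205 140.573
5 0.885 0.961 152.132
6 0.584 0.418 159.762
final: 159.762 1.891

Arc 1: start y=7.460, vy=19.420 → t=4.312, apex=26.682, x_land=56.314, impact vy=-22.880
  bounce: vy ← 0.66·22.880 = 15.101
Arc 2: start y=0.000, vy=15.101 → t=3.079, apex=11.623, x_land=96.521, impact vy=-15.101
  bounce: vy ← 0.66·15.101 = 9.967
Arc 3: start y=0.000, vy=9.967 → t=2.032, apex=5.063, x_land=123.058, impact vy=-9.967
  bounce: vy ← 0.66·9.967 = 6.578
Arc 4: start y=0.000, vy=6.578 → t=1.341, apex=2.205, x_land=140.573, impact vy=-6.578
  bounce: vy ← 0.66·6.578 = 4.341
Arc 5: start y=0.000, vy=4.341 → t=0.885, apex=0.961, x_land=152.132, impact vy=-4.341
  bounce: vy ← 0.66·4.341 = 2.865
Arc 6: start y=0.000, vy=2.865 → t=0.584, apex=0.418, x_land=159.762, impact vy=-2.865
  bounce: vy ← 0.66·2.865 = 1.891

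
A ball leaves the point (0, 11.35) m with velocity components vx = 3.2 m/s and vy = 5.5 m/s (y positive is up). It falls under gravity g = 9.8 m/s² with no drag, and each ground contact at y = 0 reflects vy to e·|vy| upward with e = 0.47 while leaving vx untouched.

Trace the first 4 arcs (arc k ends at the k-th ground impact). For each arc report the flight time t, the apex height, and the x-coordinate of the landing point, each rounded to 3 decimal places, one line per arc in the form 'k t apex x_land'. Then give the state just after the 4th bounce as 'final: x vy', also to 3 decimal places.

Arc 1: start y=11.350, vy=5.500 → t=2.183, apex=12.893, x_land=6.987, impact vy=-15.897
  bounce: vy ← 0.47·15.897 = 7.472
Arc 2: start y=0.000, vy=7.472 → t=1.525, apex=2.848, x_land=11.866, impact vy=-7.472
  bounce: vy ← 0.47·7.472 = 3.512
Arc 3: start y=0.000, vy=3.512 → t=0.717, apex=0.629, x_land=14.159, impact vy=-3.512
  bounce: vy ← 0.47·3.512 = 1.650
Arc 4: start y=0.000, vy=1.650 → t=0.337, apex=0.139, x_land=15.237, impact vy=-1.650
  bounce: vy ← 0.47·1.650 = 0.776

1 2.183 12.893 6.987
2 1.525 2.848 11.866
3 0.717 0.629 14.159
4 0.337 0.139 15.237
final: 15.237 0.776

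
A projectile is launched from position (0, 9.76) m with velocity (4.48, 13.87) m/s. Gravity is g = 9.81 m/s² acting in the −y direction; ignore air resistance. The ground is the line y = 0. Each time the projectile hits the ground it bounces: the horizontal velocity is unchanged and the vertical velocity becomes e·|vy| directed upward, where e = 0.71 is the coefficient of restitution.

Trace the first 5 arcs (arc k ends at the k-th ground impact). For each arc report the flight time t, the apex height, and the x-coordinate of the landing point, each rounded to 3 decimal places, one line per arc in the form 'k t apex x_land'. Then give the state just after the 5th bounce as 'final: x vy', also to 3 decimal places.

Arc 1: start y=9.760, vy=13.870 → t=3.411, apex=19.565, x_land=15.282, impact vy=-19.593
  bounce: vy ← 0.71·19.593 = 13.911
Arc 2: start y=0.000, vy=13.911 → t=2.836, apex=9.863, x_land=27.987, impact vy=-13.911
  bounce: vy ← 0.71·13.911 = 9.877
Arc 3: start y=0.000, vy=9.877 → t=2.014, apex=4.972, x_land=37.008, impact vy=-9.877
  bounce: vy ← 0.71·9.877 = 7.012
Arc 4: start y=0.000, vy=7.012 → t=1.430, apex=2.506, x_land=43.413, impact vy=-7.012
  bounce: vy ← 0.71·7.012 = 4.979
Arc 5: start y=0.000, vy=4.979 → t=1.015, apex=1.263, x_land=47.960, impact vy=-4.979
  bounce: vy ← 0.71·4.979 = 3.535

1 3.411 19.565 15.282
2 2.836 9.863 27.987
3 2.014 4.972 37.008
4 1.430 2.506 43.413
5 1.015 1.263 47.960
final: 47.960 3.535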